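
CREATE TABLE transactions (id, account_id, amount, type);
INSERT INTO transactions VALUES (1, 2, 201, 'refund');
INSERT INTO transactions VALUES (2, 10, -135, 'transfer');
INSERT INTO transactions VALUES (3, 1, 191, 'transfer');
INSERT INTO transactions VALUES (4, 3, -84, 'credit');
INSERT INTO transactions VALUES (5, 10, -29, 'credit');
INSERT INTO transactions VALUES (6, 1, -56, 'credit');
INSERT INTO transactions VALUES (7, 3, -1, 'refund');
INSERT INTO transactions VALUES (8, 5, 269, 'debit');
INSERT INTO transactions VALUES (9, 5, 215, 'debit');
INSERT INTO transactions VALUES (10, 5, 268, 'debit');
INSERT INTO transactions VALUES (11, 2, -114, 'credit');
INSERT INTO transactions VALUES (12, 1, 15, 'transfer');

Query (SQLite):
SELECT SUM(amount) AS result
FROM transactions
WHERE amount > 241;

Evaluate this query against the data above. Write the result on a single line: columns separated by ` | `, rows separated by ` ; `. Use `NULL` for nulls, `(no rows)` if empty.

537

Rows where amount > 241 → amount values: [269, 268].
SUM of non-NULL values = 537.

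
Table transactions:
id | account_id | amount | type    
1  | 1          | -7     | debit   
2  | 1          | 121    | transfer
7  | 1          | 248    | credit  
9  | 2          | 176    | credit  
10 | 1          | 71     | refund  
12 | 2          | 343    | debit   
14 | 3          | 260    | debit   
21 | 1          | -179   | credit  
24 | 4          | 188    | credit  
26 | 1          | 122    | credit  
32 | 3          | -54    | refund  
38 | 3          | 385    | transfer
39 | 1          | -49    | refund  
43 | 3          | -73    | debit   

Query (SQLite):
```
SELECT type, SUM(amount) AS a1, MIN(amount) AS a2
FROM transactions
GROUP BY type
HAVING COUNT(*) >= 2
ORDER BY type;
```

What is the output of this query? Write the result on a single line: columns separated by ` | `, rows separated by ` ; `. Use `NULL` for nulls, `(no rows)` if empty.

Group transactions by type.
Per group compute: SUM(amount), MIN(amount).
HAVING: drop groups with fewer than 2 rows.
  credit: ids {7, 9, 21, 24, 26} → SUM(amount)=555, MIN(amount)=-179
  debit: ids {1, 12, 14, 43} → SUM(amount)=523, MIN(amount)=-73
  refund: ids {10, 32, 39} → SUM(amount)=-32, MIN(amount)=-54
  transfer: ids {2, 38} → SUM(amount)=506, MIN(amount)=121

credit | 555 | -179 ; debit | 523 | -73 ; refund | -32 | -54 ; transfer | 506 | 121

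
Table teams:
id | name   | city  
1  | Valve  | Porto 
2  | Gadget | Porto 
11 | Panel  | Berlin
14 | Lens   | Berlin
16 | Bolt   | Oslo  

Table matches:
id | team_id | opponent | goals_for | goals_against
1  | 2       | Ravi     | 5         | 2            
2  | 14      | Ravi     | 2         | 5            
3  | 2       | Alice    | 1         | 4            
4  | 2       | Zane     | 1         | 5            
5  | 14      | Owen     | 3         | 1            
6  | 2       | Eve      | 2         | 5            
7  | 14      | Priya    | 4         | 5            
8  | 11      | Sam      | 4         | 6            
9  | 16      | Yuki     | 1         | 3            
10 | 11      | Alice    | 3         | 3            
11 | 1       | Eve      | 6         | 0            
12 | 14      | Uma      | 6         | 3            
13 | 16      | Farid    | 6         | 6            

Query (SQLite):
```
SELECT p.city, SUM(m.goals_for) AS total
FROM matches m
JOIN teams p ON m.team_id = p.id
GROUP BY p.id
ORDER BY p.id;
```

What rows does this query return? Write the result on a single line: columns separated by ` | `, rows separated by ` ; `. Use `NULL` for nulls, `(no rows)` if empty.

Porto | 6 ; Porto | 9 ; Berlin | 7 ; Berlin | 15 ; Oslo | 7

Join each matches row to its teams via team_id.
Group joined rows by teams.id; compute SUM(m.goals_for) per group.
  1: ids {11} → SUM(m.goals_for)=6
  2: ids {1, 3, 4, 6} → SUM(m.goals_for)=9
  11: ids {8, 10} → SUM(m.goals_for)=7
  14: ids {2, 5, 7, 12} → SUM(m.goals_for)=15
  16: ids {9, 13} → SUM(m.goals_for)=7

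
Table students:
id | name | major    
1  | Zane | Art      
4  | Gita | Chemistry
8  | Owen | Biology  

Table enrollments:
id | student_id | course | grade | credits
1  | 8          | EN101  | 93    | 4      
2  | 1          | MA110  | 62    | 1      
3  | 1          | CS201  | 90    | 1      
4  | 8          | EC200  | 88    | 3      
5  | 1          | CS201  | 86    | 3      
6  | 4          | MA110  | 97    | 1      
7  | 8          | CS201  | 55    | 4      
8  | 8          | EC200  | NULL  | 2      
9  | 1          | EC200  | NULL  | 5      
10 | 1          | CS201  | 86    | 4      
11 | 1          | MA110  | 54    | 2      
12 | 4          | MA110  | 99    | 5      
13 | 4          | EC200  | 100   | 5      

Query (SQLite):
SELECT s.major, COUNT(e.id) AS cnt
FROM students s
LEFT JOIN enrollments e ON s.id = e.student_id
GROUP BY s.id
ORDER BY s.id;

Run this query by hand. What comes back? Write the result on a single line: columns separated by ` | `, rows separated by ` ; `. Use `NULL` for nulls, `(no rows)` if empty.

Art | 6 ; Chemistry | 3 ; Biology | 4

LEFT JOIN keeps every students row; unmatched ones get NULL for enrollments columns.
Group by students.id and compute COUNT(e.id). COUNT(col) of an all-NULL group is 0.
  1: ids {2, 3, 5, 9, 10, 11} → COUNT(e.id)=6
  4: ids {6, 12, 13} → COUNT(e.id)=3
  8: ids {1, 4, 7, 8} → COUNT(e.id)=4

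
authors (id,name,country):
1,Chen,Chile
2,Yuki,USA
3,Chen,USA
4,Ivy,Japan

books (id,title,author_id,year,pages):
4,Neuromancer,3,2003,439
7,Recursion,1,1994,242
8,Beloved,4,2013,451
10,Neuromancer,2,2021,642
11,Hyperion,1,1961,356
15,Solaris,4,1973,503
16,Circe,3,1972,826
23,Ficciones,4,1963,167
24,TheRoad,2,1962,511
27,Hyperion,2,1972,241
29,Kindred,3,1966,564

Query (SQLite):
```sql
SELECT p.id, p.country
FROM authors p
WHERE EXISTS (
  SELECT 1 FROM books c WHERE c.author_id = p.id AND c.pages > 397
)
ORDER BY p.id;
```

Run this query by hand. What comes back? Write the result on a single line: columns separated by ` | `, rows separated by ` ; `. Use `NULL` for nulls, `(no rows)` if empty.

2 | USA ; 3 | USA ; 4 | Japan

For each authors row, check whether any books with matching author_id has pages > 397.
Keep rows where that is true.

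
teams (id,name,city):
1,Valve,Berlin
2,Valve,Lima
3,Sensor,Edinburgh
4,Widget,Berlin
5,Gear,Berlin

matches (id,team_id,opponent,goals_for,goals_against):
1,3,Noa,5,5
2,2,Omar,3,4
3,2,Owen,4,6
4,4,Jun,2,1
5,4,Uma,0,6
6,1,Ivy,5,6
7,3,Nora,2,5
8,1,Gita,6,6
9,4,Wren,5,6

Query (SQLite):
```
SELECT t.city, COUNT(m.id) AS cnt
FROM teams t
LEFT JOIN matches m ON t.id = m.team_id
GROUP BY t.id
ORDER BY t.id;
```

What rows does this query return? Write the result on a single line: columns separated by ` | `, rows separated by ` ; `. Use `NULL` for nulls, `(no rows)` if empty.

LEFT JOIN keeps every teams row; unmatched ones get NULL for matches columns.
Group by teams.id and compute COUNT(m.id). COUNT(col) of an all-NULL group is 0.
  1: ids {6, 8} → COUNT(m.id)=2
  2: ids {2, 3} → COUNT(m.id)=2
  3: ids {1, 7} → COUNT(m.id)=2
  4: ids {4, 5, 9} → COUNT(m.id)=3
  5: ids {—} → COUNT(m.id)=0

Berlin | 2 ; Lima | 2 ; Edinburgh | 2 ; Berlin | 3 ; Berlin | 0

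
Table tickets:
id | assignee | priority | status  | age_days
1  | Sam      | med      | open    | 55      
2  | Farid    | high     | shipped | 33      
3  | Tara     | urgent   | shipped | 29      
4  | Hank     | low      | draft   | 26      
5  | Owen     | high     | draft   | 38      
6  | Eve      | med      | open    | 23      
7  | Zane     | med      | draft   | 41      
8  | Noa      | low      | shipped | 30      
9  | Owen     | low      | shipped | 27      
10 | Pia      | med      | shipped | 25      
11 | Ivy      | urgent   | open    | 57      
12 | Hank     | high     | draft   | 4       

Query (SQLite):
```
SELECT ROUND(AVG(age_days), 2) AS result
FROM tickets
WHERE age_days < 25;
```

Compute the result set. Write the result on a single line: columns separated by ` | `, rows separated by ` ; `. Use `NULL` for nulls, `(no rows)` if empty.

Rows where age_days < 25 → age_days values: [23, 4].
AVG = 27 / 2 (rounded to 2 dp).

13.5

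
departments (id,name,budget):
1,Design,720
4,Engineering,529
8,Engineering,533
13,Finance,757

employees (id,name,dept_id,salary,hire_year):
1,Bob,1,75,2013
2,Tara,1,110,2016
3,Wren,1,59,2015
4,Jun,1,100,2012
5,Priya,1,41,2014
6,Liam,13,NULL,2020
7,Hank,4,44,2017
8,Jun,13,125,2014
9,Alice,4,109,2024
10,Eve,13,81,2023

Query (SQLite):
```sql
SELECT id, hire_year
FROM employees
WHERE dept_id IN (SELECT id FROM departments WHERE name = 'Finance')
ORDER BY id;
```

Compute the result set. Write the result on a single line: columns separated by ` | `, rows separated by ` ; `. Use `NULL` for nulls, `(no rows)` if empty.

Inner query: departments.id where name = 'Finance'.
Outer: keep employees rows whose dept_id is in that set.
Inner query → {13}

6 | 2020 ; 8 | 2014 ; 10 | 2023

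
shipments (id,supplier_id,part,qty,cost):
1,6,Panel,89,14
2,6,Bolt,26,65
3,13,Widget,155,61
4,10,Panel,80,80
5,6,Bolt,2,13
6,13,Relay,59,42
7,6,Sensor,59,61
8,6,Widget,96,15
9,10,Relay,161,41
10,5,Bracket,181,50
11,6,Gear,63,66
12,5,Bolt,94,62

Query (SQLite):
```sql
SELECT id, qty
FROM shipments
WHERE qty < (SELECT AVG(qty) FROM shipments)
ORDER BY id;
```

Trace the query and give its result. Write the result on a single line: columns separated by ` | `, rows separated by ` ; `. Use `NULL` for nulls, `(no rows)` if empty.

Scalar subquery: AVG(qty) over all shipments rows = 88.75.
Keep rows where qty < that value.

2 | 26 ; 4 | 80 ; 5 | 2 ; 6 | 59 ; 7 | 59 ; 11 | 63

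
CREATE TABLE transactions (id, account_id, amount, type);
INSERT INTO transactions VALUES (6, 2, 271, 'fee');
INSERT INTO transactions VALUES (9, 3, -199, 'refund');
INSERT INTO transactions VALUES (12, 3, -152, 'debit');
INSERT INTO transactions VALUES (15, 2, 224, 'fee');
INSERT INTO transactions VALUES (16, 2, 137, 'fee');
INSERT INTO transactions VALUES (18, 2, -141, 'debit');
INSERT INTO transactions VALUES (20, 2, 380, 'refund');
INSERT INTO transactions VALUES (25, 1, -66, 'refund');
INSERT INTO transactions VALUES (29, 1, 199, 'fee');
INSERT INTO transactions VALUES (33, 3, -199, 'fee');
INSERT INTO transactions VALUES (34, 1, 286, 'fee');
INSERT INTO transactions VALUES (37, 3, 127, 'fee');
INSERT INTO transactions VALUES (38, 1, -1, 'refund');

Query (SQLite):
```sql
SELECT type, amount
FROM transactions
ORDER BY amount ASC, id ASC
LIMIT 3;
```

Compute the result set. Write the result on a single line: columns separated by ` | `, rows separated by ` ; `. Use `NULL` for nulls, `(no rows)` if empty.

refund | -199 ; fee | -199 ; debit | -152

Sort by amount asc, tiebreak id asc: (-199, id=9), (-199, id=33), (-152, id=12), (-141, id=18), (-66, id=25), (-1, id=38) …. Take first 3.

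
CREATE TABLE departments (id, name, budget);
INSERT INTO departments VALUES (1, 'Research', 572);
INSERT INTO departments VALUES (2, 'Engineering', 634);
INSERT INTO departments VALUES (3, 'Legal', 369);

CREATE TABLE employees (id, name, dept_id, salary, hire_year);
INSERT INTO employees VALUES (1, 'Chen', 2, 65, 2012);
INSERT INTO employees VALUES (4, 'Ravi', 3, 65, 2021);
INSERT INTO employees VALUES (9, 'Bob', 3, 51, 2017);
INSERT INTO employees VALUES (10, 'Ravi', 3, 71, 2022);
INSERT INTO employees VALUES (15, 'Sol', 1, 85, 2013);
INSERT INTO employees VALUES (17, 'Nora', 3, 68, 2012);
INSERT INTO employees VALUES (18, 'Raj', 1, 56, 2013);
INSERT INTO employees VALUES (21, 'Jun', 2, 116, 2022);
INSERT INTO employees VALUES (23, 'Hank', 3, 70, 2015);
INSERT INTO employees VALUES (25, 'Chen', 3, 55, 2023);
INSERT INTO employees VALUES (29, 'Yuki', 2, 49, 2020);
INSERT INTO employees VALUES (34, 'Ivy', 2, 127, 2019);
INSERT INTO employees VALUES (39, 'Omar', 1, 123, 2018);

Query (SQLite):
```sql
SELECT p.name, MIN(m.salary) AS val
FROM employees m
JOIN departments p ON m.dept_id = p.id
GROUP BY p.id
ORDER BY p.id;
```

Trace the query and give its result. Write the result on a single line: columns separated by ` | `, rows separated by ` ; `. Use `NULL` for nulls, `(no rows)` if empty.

Research | 56 ; Engineering | 49 ; Legal | 51

Join each employees row to its departments via dept_id.
Group joined rows by departments.id; compute MIN(m.salary) per group.
  1: ids {15, 18, 39} → MIN(m.salary)=56
  2: ids {1, 21, 29, 34} → MIN(m.salary)=49
  3: ids {4, 9, 10, 17, 23, 25} → MIN(m.salary)=51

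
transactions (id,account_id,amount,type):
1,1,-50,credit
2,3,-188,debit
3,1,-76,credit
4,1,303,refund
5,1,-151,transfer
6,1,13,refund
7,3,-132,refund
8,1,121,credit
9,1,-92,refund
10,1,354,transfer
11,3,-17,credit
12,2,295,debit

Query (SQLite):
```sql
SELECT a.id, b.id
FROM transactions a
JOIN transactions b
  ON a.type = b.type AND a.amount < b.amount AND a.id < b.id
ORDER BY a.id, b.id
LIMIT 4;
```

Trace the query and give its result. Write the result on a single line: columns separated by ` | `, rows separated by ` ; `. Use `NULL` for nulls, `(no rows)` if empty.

1 | 8 ; 1 | 11 ; 2 | 12 ; 3 | 8

Pairs (a,b) with same type, a.amount < b.amount, a.id < b.id.
type groups: credit:{1,3,8,11} debit:{2,12} refund:{4,6,7,9} transfer:{5,10}
Ordered by (a.id, b.id); first 4.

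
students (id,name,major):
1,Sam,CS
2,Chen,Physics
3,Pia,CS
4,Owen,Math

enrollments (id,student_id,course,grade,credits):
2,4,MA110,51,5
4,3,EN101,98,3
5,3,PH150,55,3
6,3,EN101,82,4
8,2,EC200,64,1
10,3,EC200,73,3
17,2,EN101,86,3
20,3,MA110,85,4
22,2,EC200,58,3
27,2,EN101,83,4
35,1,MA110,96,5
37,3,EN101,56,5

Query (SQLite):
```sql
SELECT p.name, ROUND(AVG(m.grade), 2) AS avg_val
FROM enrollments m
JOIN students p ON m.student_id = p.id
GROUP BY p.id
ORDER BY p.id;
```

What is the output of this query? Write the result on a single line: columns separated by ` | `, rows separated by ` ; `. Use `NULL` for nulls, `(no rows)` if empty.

Join each enrollments row to its students via student_id.
Group joined rows by students.id; compute ROUND(AVG(m.grade), 2) per group.
  1: ids {35} → ROUND(AVG(m.grade), 2)=96
  2: ids {8, 17, 22, 27} → ROUND(AVG(m.grade), 2)=72.75
  3: ids {4, 5, 6, 10, 20, 37} → ROUND(AVG(m.grade), 2)=74.83
  4: ids {2} → ROUND(AVG(m.grade), 2)=51

Sam | 96 ; Chen | 72.75 ; Pia | 74.83 ; Owen | 51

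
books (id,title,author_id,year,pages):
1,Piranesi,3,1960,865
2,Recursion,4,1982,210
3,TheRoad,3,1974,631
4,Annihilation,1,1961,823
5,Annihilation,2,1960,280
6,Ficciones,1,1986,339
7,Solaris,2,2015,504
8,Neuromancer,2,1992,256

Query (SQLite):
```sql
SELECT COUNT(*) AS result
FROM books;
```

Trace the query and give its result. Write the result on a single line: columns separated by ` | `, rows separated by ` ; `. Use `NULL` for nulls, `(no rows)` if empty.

8

All year values: [1960, 1982, 1974, 1961, 1960, 1986, 2015, 1992].
COUNT(*) counts rows → 8.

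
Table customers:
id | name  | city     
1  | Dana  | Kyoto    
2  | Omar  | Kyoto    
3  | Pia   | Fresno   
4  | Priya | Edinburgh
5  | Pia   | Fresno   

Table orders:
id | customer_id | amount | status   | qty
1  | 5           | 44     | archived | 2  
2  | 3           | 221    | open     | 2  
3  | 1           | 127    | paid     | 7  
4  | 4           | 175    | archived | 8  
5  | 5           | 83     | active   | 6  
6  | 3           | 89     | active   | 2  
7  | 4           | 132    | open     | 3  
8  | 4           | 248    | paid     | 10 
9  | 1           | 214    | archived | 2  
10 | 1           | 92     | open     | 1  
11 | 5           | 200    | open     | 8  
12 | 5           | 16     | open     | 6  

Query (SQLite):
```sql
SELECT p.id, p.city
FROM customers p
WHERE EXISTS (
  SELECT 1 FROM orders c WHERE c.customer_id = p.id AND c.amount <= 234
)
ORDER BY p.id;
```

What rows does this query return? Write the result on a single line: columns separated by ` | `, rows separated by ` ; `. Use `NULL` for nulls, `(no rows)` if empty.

For each customers row, check whether any orders with matching customer_id has amount <= 234.
Keep rows where that is true.

1 | Kyoto ; 3 | Fresno ; 4 | Edinburgh ; 5 | Fresno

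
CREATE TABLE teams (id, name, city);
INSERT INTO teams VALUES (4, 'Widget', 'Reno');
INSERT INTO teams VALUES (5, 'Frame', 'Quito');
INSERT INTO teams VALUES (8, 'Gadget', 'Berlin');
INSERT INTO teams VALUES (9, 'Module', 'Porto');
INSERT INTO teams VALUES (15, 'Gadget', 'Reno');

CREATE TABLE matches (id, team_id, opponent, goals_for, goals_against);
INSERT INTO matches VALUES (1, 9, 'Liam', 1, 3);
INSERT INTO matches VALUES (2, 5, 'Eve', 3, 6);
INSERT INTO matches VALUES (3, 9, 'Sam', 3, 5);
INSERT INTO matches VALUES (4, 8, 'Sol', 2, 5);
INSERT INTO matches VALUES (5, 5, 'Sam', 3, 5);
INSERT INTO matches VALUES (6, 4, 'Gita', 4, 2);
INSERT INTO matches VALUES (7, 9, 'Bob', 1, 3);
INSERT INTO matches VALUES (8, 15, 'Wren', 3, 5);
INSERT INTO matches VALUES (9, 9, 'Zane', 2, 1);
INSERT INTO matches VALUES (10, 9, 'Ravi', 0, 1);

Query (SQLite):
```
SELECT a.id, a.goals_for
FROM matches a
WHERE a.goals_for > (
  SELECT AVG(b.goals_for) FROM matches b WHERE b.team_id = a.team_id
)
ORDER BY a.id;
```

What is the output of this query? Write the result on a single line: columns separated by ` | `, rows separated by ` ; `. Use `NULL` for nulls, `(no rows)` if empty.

3 | 3 ; 9 | 2

For each matches row a, compute AVG(goals_for) over rows sharing a.team_id.
Keep row a if a.goals_for > that per-group AVG.
  team_id=4: AVG(goals_for) = 4.0
  team_id=5: AVG(goals_for) = 3.0
  team_id=8: AVG(goals_for) = 2.0
  team_id=9: AVG(goals_for) = 1.4
  team_id=15: AVG(goals_for) = 3.0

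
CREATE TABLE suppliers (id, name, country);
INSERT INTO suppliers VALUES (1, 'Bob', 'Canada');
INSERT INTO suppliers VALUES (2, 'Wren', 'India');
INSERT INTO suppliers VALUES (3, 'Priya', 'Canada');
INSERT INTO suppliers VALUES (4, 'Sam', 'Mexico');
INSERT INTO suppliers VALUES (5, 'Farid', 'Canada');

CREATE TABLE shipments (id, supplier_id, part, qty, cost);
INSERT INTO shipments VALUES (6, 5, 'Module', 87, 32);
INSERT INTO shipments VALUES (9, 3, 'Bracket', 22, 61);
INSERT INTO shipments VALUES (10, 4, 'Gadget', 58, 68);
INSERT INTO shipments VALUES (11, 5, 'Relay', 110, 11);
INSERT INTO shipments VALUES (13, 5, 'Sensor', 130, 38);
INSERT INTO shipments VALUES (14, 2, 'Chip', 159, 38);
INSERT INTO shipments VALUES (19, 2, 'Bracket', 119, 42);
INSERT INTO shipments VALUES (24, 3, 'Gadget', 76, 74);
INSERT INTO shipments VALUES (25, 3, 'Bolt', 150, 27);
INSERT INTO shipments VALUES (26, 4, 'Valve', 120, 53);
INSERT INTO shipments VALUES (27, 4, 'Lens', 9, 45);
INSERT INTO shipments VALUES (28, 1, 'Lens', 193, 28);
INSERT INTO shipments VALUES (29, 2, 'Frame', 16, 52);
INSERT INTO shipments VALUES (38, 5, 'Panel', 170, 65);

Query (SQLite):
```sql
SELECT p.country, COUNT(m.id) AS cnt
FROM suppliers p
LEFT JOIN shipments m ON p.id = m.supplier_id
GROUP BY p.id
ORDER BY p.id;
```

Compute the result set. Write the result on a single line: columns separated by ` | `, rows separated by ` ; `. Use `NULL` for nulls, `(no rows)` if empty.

LEFT JOIN keeps every suppliers row; unmatched ones get NULL for shipments columns.
Group by suppliers.id and compute COUNT(m.id). COUNT(col) of an all-NULL group is 0.
  1: ids {28} → COUNT(m.id)=1
  2: ids {14, 19, 29} → COUNT(m.id)=3
  3: ids {9, 24, 25} → COUNT(m.id)=3
  4: ids {10, 26, 27} → COUNT(m.id)=3
  5: ids {6, 11, 13, 38} → COUNT(m.id)=4

Canada | 1 ; India | 3 ; Canada | 3 ; Mexico | 3 ; Canada | 4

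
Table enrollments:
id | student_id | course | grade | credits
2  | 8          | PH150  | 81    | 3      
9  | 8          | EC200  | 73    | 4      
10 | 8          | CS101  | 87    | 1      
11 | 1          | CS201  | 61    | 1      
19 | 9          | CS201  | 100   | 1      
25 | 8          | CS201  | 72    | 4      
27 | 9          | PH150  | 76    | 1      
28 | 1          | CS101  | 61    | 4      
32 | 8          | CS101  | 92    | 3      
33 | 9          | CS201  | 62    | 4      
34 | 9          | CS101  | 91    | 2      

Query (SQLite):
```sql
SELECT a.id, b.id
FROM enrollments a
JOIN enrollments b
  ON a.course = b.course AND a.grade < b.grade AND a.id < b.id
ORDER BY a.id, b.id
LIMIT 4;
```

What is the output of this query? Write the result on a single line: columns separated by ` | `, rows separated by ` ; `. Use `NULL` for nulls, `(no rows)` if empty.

Pairs (a,b) with same course, a.grade < b.grade, a.id < b.id.
course groups: CS101:{10,28,32,34} CS201:{11,19,25,33} EC200:{9} PH150:{2,27}
Ordered by (a.id, b.id); first 4.

10 | 32 ; 10 | 34 ; 11 | 19 ; 11 | 25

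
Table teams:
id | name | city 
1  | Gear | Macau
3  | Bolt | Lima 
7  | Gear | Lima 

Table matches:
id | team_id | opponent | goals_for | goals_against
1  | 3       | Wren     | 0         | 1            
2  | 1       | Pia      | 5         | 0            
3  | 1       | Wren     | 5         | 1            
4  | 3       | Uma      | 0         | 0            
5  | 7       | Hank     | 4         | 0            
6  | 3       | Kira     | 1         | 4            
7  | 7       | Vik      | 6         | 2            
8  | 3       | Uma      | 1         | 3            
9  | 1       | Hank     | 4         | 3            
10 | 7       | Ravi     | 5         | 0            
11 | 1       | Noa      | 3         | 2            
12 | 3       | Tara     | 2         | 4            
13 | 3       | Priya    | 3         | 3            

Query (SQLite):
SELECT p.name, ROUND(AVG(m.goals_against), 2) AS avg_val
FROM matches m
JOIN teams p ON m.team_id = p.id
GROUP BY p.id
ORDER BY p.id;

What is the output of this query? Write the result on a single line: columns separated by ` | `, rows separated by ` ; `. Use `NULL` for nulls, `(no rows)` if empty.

Join each matches row to its teams via team_id.
Group joined rows by teams.id; compute ROUND(AVG(m.goals_against), 2) per group.
  1: ids {2, 3, 9, 11} → ROUND(AVG(m.goals_against), 2)=1.5
  3: ids {1, 4, 6, 8, 12, 13} → ROUND(AVG(m.goals_against), 2)=2.5
  7: ids {5, 7, 10} → ROUND(AVG(m.goals_against), 2)=0.67

Gear | 1.5 ; Bolt | 2.5 ; Gear | 0.67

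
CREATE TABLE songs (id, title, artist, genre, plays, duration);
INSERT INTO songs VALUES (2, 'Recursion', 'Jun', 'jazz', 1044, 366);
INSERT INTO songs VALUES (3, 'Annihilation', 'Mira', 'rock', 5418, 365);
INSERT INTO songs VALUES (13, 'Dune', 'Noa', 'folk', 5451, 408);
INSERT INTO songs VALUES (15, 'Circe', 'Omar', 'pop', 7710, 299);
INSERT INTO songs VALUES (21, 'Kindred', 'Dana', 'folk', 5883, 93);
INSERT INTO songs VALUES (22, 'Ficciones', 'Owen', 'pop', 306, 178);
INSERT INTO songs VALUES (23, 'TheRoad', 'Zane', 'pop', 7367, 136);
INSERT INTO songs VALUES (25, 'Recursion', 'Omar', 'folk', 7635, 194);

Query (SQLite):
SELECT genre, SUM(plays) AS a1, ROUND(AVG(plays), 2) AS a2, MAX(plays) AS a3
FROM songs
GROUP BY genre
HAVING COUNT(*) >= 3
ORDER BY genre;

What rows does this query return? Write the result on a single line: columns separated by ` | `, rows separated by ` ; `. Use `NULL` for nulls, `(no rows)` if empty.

folk | 18969 | 6323 | 7635 ; pop | 15383 | 5127.67 | 7710

Group songs by genre.
Per group compute: SUM(plays), ROUND(AVG(plays), 2), MAX(plays).
HAVING: drop groups with fewer than 3 rows.
  folk: ids {13, 21, 25} → SUM(plays)=18969, ROUND(AVG(plays), 2)=6323, MAX(plays)=7635
  jazz: ids {2} → SUM(plays)=1044, ROUND(AVG(plays), 2)=1044, MAX(plays)=1044
  pop: ids {15, 22, 23} → SUM(plays)=15383, ROUND(AVG(plays), 2)=5127.67, MAX(plays)=7710
  rock: ids {3} → SUM(plays)=5418, ROUND(AVG(plays), 2)=5418, MAX(plays)=5418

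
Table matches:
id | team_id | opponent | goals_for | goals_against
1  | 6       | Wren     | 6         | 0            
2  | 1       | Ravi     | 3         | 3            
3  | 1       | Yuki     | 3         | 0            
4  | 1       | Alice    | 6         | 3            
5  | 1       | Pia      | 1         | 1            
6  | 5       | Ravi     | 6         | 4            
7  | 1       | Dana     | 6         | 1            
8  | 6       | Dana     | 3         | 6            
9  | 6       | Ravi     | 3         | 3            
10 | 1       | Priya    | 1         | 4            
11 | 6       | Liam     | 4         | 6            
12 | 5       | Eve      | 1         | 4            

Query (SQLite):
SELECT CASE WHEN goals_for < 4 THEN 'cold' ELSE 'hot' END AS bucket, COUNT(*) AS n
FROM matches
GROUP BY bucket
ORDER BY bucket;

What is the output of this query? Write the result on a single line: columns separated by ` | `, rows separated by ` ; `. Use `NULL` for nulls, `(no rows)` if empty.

cold | 7 ; hot | 5

Bucket rows by goals_for < 4 → 'cold' else 'hot'; count each bucket.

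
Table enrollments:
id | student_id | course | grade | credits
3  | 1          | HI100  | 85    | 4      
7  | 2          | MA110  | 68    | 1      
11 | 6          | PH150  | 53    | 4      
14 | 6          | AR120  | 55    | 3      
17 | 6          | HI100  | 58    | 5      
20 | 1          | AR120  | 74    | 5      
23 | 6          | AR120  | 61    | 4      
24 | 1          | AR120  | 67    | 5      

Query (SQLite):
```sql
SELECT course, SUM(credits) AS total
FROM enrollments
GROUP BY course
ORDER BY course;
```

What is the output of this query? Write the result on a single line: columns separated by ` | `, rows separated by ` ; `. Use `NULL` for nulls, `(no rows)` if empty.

Partition enrollments by course; compute SUM(credits) within each group.
  AR120: ids {14, 20, 23, 24} → SUM(credits)=17
  HI100: ids {3, 17} → SUM(credits)=9
  MA110: ids {7} → SUM(credits)=1
  PH150: ids {11} → SUM(credits)=4

AR120 | 17 ; HI100 | 9 ; MA110 | 1 ; PH150 | 4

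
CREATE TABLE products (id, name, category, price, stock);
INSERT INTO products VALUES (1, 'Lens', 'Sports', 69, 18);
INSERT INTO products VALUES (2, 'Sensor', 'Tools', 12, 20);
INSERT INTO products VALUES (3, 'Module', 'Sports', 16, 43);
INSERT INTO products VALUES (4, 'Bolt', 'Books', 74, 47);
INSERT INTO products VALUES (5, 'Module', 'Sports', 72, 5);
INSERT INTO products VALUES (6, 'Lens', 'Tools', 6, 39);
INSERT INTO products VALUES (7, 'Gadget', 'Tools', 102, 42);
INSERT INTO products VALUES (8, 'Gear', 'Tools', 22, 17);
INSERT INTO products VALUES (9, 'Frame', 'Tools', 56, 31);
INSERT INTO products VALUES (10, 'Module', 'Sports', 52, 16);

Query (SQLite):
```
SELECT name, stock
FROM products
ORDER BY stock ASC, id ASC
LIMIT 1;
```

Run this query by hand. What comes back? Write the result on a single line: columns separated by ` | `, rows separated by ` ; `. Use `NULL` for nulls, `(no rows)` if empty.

Module | 5

Sort by stock asc, tiebreak id asc: (5, id=5), (16, id=10), (17, id=8), (18, id=1) …. Take first 1.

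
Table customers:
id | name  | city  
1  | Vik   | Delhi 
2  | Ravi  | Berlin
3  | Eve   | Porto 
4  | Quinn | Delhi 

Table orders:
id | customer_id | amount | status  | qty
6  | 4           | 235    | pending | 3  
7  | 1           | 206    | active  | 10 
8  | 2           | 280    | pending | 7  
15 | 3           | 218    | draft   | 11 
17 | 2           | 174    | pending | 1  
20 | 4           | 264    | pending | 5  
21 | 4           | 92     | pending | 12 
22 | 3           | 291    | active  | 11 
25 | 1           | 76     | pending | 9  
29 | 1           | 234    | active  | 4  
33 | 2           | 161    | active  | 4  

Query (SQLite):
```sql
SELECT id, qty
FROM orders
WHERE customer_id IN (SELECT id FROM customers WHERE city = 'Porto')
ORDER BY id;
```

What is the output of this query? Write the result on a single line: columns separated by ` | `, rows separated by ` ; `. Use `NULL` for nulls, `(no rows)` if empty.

Inner query: customers.id where city = 'Porto'.
Outer: keep orders rows whose customer_id is in that set.
Inner query → {3}

15 | 11 ; 22 | 11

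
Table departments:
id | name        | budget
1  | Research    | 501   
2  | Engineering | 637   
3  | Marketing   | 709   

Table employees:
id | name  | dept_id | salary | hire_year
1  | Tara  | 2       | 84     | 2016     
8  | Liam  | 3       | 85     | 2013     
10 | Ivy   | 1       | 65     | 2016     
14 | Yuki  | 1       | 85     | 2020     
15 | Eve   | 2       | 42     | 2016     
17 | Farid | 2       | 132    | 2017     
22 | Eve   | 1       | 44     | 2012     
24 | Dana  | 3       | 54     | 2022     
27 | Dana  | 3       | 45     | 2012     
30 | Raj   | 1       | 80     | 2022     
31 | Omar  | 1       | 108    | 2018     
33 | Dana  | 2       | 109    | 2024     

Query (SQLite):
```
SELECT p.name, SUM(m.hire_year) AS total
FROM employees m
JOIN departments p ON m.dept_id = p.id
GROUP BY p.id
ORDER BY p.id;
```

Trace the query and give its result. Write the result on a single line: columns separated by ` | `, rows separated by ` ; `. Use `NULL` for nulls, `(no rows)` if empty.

Join each employees row to its departments via dept_id.
Group joined rows by departments.id; compute SUM(m.hire_year) per group.
  1: ids {10, 14, 22, 30, 31} → SUM(m.hire_year)=10088
  2: ids {1, 15, 17, 33} → SUM(m.hire_year)=8073
  3: ids {8, 24, 27} → SUM(m.hire_year)=6047

Research | 10088 ; Engineering | 8073 ; Marketing | 6047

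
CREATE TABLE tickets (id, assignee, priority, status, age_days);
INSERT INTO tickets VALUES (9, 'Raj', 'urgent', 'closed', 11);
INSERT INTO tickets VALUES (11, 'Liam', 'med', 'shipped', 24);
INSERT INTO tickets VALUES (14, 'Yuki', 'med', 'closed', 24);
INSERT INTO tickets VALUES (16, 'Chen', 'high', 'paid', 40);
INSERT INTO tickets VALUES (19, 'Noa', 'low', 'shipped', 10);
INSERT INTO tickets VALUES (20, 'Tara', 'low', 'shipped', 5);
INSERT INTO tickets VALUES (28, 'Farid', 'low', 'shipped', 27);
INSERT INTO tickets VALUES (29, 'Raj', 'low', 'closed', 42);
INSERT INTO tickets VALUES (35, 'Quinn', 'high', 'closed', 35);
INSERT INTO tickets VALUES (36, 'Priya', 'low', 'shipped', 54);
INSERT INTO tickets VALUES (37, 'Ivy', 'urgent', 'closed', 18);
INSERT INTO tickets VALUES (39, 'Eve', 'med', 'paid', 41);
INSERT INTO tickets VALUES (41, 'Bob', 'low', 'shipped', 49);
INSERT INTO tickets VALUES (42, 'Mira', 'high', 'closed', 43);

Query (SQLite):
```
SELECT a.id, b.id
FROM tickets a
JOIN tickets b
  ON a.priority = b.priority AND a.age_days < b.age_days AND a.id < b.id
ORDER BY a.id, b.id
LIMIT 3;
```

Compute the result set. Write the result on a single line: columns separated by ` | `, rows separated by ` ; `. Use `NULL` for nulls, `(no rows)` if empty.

9 | 37 ; 11 | 39 ; 14 | 39

Pairs (a,b) with same priority, a.age_days < b.age_days, a.id < b.id.
priority groups: high:{16,35,42} low:{19,20,28,29,36,41} med:{11,14,39} urgent:{9,37}
Ordered by (a.id, b.id); first 3.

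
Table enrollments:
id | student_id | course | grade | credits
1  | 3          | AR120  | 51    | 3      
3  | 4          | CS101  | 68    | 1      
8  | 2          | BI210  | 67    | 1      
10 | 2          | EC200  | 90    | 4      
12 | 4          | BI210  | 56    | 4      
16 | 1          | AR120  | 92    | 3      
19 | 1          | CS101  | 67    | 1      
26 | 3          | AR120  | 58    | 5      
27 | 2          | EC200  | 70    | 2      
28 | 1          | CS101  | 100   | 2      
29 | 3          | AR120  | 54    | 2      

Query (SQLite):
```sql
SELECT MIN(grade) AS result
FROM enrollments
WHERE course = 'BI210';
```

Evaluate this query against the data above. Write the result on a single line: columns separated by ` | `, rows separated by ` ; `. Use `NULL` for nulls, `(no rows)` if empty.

56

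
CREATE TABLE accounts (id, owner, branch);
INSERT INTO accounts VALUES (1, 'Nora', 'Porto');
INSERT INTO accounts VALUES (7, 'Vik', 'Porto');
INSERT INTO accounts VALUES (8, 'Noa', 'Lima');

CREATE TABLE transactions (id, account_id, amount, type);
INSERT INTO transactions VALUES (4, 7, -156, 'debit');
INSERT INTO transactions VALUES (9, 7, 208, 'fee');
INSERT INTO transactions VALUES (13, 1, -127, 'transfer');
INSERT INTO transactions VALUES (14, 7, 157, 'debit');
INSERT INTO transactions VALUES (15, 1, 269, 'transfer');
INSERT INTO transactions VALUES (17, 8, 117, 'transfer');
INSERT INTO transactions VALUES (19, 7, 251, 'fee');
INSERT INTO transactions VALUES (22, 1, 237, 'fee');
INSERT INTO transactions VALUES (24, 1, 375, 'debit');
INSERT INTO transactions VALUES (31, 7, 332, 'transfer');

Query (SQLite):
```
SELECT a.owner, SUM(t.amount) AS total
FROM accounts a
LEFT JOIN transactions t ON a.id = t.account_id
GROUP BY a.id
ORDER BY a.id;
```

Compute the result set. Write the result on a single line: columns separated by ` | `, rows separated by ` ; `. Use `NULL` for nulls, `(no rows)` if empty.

LEFT JOIN keeps every accounts row; unmatched ones get NULL for transactions columns.
Group by accounts.id and compute SUM(t.amount). SUM over an all-NULL group is NULL.
  1: ids {13, 15, 22, 24} → SUM(t.amount)=754
  7: ids {4, 9, 14, 19, 31} → SUM(t.amount)=792
  8: ids {17} → SUM(t.amount)=117

Nora | 754 ; Vik | 792 ; Noa | 117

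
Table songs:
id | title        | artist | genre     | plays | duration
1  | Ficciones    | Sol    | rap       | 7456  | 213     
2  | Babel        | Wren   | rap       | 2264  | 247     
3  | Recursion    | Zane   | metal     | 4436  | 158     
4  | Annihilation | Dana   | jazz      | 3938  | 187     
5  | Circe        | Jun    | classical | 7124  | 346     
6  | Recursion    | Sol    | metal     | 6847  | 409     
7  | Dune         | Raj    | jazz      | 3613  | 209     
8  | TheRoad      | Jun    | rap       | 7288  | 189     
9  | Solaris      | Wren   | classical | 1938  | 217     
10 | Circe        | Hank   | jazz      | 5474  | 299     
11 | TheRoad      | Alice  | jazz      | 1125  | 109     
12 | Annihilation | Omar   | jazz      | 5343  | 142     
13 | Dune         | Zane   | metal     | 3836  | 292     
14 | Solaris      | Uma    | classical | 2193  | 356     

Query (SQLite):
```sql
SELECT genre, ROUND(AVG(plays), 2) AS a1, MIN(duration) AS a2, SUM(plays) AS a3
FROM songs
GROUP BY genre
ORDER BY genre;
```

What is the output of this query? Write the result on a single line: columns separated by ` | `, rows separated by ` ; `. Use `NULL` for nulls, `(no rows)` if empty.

Group songs by genre.
Per group compute: ROUND(AVG(plays), 2), MIN(duration), SUM(plays).
  classical: ids {5, 9, 14} → ROUND(AVG(plays), 2)=3751.67, MIN(duration)=217, SUM(plays)=11255
  jazz: ids {4, 7, 10, 11, 12} → ROUND(AVG(plays), 2)=3898.6, MIN(duration)=109, SUM(plays)=19493
  metal: ids {3, 6, 13} → ROUND(AVG(plays), 2)=5039.67, MIN(duration)=158, SUM(plays)=15119
  rap: ids {1, 2, 8} → ROUND(AVG(plays), 2)=5669.33, MIN(duration)=189, SUM(plays)=17008

classical | 3751.67 | 217 | 11255 ; jazz | 3898.6 | 109 | 19493 ; metal | 5039.67 | 158 | 15119 ; rap | 5669.33 | 189 | 17008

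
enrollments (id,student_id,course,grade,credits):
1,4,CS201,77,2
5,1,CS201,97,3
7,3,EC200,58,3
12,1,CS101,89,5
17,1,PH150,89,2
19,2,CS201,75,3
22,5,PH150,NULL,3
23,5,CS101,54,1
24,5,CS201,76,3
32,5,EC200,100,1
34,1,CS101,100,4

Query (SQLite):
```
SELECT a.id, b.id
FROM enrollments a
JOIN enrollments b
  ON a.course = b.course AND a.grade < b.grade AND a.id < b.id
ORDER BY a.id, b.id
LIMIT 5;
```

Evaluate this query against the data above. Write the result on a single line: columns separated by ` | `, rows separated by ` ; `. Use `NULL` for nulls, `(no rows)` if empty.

Pairs (a,b) with same course, a.grade < b.grade, a.id < b.id.
course groups: CS101:{12,23,34} CS201:{1,5,19,24} EC200:{7,32} PH150:{17,22}
Ordered by (a.id, b.id); first 5.

1 | 5 ; 7 | 32 ; 12 | 34 ; 19 | 24 ; 23 | 34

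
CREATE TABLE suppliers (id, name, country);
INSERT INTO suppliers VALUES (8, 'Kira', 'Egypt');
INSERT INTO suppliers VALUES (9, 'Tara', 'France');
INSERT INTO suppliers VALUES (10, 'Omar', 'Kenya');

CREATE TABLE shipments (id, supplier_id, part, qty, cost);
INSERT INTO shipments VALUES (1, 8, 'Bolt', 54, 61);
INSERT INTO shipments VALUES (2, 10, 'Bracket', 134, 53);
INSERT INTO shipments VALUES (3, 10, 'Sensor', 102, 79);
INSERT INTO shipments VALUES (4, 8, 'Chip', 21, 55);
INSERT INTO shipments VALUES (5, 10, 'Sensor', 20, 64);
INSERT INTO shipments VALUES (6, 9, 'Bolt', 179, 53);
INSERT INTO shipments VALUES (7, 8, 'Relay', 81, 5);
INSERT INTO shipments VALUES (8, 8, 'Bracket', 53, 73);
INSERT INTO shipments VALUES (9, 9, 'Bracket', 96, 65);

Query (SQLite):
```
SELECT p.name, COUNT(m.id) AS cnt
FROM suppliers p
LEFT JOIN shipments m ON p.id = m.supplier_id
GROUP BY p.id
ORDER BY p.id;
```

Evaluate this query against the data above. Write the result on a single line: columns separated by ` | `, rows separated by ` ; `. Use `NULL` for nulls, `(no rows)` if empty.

LEFT JOIN keeps every suppliers row; unmatched ones get NULL for shipments columns.
Group by suppliers.id and compute COUNT(m.id). COUNT(col) of an all-NULL group is 0.
  8: ids {1, 4, 7, 8} → COUNT(m.id)=4
  9: ids {6, 9} → COUNT(m.id)=2
  10: ids {2, 3, 5} → COUNT(m.id)=3

Kira | 4 ; Tara | 2 ; Omar | 3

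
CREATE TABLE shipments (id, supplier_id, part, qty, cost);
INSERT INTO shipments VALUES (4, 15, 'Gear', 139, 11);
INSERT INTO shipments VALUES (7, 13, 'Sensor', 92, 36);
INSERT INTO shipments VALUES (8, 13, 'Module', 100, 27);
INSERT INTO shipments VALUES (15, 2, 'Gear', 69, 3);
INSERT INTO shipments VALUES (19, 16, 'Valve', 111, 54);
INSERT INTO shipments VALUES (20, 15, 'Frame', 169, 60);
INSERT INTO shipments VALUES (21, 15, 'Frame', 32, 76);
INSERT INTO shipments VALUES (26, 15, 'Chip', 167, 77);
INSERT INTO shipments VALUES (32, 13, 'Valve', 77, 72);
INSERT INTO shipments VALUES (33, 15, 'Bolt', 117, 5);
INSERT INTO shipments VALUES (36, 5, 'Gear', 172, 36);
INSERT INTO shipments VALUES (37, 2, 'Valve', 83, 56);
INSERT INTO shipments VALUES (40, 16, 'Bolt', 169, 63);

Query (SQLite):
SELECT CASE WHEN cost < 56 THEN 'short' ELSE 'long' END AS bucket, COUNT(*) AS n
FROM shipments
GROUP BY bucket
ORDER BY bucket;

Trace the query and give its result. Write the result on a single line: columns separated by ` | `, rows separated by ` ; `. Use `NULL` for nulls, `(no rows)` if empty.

long | 6 ; short | 7

Bucket rows by cost < 56 → 'short' else 'long'; count each bucket.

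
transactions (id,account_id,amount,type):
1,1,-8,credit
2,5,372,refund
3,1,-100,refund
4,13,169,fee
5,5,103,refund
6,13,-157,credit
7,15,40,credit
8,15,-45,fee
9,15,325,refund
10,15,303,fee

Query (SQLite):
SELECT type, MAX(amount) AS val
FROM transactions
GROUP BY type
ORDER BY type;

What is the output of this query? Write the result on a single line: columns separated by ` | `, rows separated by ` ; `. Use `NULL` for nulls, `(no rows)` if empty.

Partition transactions by type; compute MAX(amount) within each group.
  credit: ids {1, 6, 7} → MAX(amount)=40
  fee: ids {4, 8, 10} → MAX(amount)=303
  refund: ids {2, 3, 5, 9} → MAX(amount)=372

credit | 40 ; fee | 303 ; refund | 372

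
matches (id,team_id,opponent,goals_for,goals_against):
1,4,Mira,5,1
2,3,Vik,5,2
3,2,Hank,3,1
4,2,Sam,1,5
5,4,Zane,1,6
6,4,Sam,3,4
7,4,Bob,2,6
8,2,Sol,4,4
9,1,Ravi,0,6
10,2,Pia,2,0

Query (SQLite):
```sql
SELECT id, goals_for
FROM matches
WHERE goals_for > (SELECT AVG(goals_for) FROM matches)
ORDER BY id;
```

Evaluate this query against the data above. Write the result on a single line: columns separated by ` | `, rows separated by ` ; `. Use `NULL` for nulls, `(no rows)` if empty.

Scalar subquery: AVG(goals_for) over all matches rows = 2.6.
Keep rows where goals_for > that value.

1 | 5 ; 2 | 5 ; 3 | 3 ; 6 | 3 ; 8 | 4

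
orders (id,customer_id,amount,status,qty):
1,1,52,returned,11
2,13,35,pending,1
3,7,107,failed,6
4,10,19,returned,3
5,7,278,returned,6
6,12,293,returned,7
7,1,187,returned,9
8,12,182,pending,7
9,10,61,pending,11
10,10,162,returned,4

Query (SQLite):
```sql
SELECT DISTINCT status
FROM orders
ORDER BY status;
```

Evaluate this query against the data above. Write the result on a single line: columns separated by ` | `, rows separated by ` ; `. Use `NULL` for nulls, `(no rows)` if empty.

Collect distinct status values from orders.

failed ; pending ; returned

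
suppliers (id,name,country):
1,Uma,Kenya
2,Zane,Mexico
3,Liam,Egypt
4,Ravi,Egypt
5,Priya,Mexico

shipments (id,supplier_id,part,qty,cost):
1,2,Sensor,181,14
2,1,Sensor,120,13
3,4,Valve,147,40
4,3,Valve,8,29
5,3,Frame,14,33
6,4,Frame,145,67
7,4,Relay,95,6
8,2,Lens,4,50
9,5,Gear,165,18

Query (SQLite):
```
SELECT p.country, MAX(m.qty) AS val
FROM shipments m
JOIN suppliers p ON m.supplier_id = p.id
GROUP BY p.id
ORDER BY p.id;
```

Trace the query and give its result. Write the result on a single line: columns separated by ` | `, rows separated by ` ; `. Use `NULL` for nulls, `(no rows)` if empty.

Join each shipments row to its suppliers via supplier_id.
Group joined rows by suppliers.id; compute MAX(m.qty) per group.
  1: ids {2} → MAX(m.qty)=120
  2: ids {1, 8} → MAX(m.qty)=181
  3: ids {4, 5} → MAX(m.qty)=14
  4: ids {3, 6, 7} → MAX(m.qty)=147
  5: ids {9} → MAX(m.qty)=165

Kenya | 120 ; Mexico | 181 ; Egypt | 14 ; Egypt | 147 ; Mexico | 165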